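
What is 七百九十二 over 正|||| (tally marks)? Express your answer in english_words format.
Convert 七百九十二 (Chinese numeral) → 7×100 + 9×10 + 2 = 792 (decimal)
Convert 正|||| (tally marks) → 5 + 4 = 9 (decimal)
Compute 792 ÷ 9 = 88
Convert 88 (decimal) → eighty-eight (English words)
eighty-eight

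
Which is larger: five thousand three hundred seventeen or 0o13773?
Convert five thousand three hundred seventeen (English words) → 5×1000 + 3×100 + 17 = 5317 (decimal)
Convert 0o13773 (octal) → 1×4096 + 3×512 + 7×64 + 7×8 + 3 = 6139 (decimal)
Compare 5317 vs 6139: larger = 6139
6139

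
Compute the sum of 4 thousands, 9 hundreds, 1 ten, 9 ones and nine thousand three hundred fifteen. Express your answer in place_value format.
Convert 4 thousands, 9 hundreds, 1 ten, 9 ones (place-value notation) → 4×1000 + 9×100 + 1×10 + 9 = 4919 (decimal)
Convert nine thousand three hundred fifteen (English words) → 9×1000 + 3×100 + 15 = 9315 (decimal)
Compute 4919 + 9315 = 14234
Convert 14234 (decimal) → 14234 = 14×1000 + 2×100 + 3×10 + 4 → 14 thousands, 2 hundreds, 3 tens, 4 ones (place-value notation)
14 thousands, 2 hundreds, 3 tens, 4 ones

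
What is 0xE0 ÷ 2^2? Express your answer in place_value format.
Convert 0xE0 (hexadecimal) → 14×16 = 224 (decimal)
Convert 2^2 (power) → 4 (decimal)
Compute 224 ÷ 4 = 56
Convert 56 (decimal) → 56 = 5×10 + 6 → 5 tens, 6 ones (place-value notation)
5 tens, 6 ones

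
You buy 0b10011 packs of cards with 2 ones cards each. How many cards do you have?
Convert 2 ones (place-value notation) → 2 (decimal)
Convert 0b10011 (binary) → 16 + 2 + 1 = 19 (decimal)
Compute 2 × 19 = 38
38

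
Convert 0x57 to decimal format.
Convert 0x57 (hexadecimal) → 5×16 + 7 = 87 (decimal)
87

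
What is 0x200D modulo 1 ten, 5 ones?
Convert 0x200D (hexadecimal) → 2×4096 + 13 = 8205 (decimal)
Convert 1 ten, 5 ones (place-value notation) → 1×10 + 5 = 15 (decimal)
Compute 8205 mod 15 = 0
0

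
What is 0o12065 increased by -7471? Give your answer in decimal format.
Convert 0o12065 (octal) → 1×4096 + 2×512 + 6×8 + 5 = 5173 (decimal)
Compute 5173 + -7471 = -2298
-2298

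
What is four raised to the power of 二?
Convert four (English words) → 4 (decimal)
Convert 二 (Chinese numeral) → 2 (decimal)
Compute 4 ^ 2 = 16
16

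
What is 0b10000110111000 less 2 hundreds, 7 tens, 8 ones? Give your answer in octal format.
Convert 0b10000110111000 (binary) → 8192 + 256 + 128 + 32 + 16 + 8 = 8632 (decimal)
Convert 2 hundreds, 7 tens, 8 ones (place-value notation) → 2×100 + 7×10 + 8 = 278 (decimal)
Compute 8632 - 278 = 8354
Convert 8354 (decimal) → 8354 = 2×4096 + 2×64 + 4×8 + 2 → 0o20242 (octal)
0o20242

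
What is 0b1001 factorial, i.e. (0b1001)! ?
Convert 0b1001 (binary) → 8 + 1 = 9 (decimal)
Compute 9! = 362880
362880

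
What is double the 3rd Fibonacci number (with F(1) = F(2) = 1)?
The 3rd Fibonacci number (with F(1) = F(2) = 1): 1, 1, 2 → 2
Compute 2 × 2 = 4
4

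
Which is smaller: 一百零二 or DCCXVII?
Convert 一百零二 (Chinese numeral) → 1×100 + 2 = 102 (decimal)
Convert DCCXVII (Roman numeral) → 500 + 100 + 100 + 10 + 5 + 1 + 1 = 717 (decimal)
Compare 102 vs 717: smaller = 102
102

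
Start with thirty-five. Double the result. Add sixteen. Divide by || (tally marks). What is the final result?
Convert thirty-five (English words) → 35 (decimal)
Start: 35
35 × 2 = 70
Convert sixteen (English words) → 16 (decimal)
70 + 16 = 86
Convert || (tally marks) → 2 (decimal)
86 ÷ 2 = 43
43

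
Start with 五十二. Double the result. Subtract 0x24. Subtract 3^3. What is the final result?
Convert 五十二 (Chinese numeral) → 5×10 + 2 = 52 (decimal)
Start: 52
52 × 2 = 104
Convert 0x24 (hexadecimal) → 2×16 + 4 = 36 (decimal)
104 - 36 = 68
Convert 3^3 (power) → 27 (decimal)
68 - 27 = 41
41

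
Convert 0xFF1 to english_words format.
Convert 0xFF1 (hexadecimal) → 15×256 + 15×16 + 1 = 4081 (decimal)
Convert 4081 (decimal) → 4081 = 4×1000 + 81 → four thousand eighty-one (English words)
four thousand eighty-one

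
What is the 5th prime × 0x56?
Convert the 5th prime (prime index) → 11 (decimal)
Convert 0x56 (hexadecimal) → 5×16 + 6 = 86 (decimal)
Compute 11 × 86 = 946
946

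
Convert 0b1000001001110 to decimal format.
Convert 0b1000001001110 (binary) → 4096 + 64 + 8 + 4 + 2 = 4174 (decimal)
4174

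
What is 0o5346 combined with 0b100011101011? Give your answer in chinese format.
Convert 0o5346 (octal) → 5×512 + 3×64 + 4×8 + 6 = 2790 (decimal)
Convert 0b100011101011 (binary) → 2048 + 128 + 64 + 32 + 8 + 2 + 1 = 2283 (decimal)
Compute 2790 + 2283 = 5073
Convert 5073 (decimal) → 5073 = 5×1000 + 7×10 + 3 → 五千零七十三 (Chinese numeral)
五千零七十三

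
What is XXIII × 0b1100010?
Convert XXIII (Roman numeral) → 10 + 10 + 1 + 1 + 1 = 23 (decimal)
Convert 0b1100010 (binary) → 64 + 32 + 2 = 98 (decimal)
Compute 23 × 98 = 2254
2254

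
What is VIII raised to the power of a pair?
Convert VIII (Roman numeral) → 5 + 1 + 1 + 1 = 8 (decimal)
Convert a pair (colloquial) → 2 (decimal)
Compute 8 ^ 2 = 64
64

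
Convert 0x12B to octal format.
Convert 0x12B (hexadecimal) → 1×256 + 2×16 + 11 = 299 (decimal)
Convert 299 (decimal) → 299 = 4×64 + 5×8 + 3 → 0o453 (octal)
0o453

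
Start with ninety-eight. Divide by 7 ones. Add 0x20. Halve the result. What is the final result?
Convert ninety-eight (English words) → 98 (decimal)
Start: 98
Convert 7 ones (place-value notation) → 7 (decimal)
98 ÷ 7 = 14
Convert 0x20 (hexadecimal) → 2×16 = 32 (decimal)
14 + 32 = 46
46 ÷ 2 = 23
23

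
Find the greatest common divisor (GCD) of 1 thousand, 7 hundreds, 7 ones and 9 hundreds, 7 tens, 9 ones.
Convert 1 thousand, 7 hundreds, 7 ones (place-value notation) → 1×1000 + 7×100 + 7 = 1707 (decimal)
Convert 9 hundreds, 7 tens, 9 ones (place-value notation) → 9×100 + 7×10 + 9 = 979 (decimal)
Compute gcd(1707, 979) = 1
1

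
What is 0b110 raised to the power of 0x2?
Convert 0b110 (binary) → 4 + 2 = 6 (decimal)
Convert 0x2 (hexadecimal) → 2 (decimal)
Compute 6 ^ 2 = 36
36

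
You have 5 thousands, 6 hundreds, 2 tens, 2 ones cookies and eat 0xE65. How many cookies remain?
Convert 5 thousands, 6 hundreds, 2 tens, 2 ones (place-value notation) → 5×1000 + 6×100 + 2×10 + 2 = 5622 (decimal)
Convert 0xE65 (hexadecimal) → 14×256 + 6×16 + 5 = 3685 (decimal)
Compute 5622 - 3685 = 1937
1937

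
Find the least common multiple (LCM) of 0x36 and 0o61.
Convert 0x36 (hexadecimal) → 3×16 + 6 = 54 (decimal)
Convert 0o61 (octal) → 6×8 + 1 = 49 (decimal)
Compute lcm(54, 49) = 2646
2646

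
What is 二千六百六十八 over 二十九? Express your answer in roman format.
Convert 二千六百六十八 (Chinese numeral) → 2×1000 + 6×100 + 6×10 + 8 = 2668 (decimal)
Convert 二十九 (Chinese numeral) → 2×10 + 9 = 29 (decimal)
Compute 2668 ÷ 29 = 92
Convert 92 (decimal) → 92 = 90 + 1 + 1 → XCII (Roman numeral)
XCII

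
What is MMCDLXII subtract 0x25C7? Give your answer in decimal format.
Convert MMCDLXII (Roman numeral) → 1000 + 1000 + 400 + 50 + 10 + 1 + 1 = 2462 (decimal)
Convert 0x25C7 (hexadecimal) → 2×4096 + 5×256 + 12×16 + 7 = 9671 (decimal)
Compute 2462 - 9671 = -7209
-7209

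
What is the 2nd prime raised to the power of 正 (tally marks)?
Convert the 2nd prime (prime index) → 3 (decimal)
Convert 正 (tally marks) → 5 (decimal)
Compute 3 ^ 5 = 243
243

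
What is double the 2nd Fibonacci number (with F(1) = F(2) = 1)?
The 2nd Fibonacci number (with F(1) = F(2) = 1) = 1
Compute 1 × 2 = 2
2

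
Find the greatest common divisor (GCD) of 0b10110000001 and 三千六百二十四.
Convert 0b10110000001 (binary) → 1024 + 256 + 128 + 1 = 1409 (decimal)
Convert 三千六百二十四 (Chinese numeral) → 3×1000 + 6×100 + 2×10 + 4 = 3624 (decimal)
Compute gcd(1409, 3624) = 1
1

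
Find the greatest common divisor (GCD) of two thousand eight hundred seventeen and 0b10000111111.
Convert two thousand eight hundred seventeen (English words) → 2×1000 + 8×100 + 17 = 2817 (decimal)
Convert 0b10000111111 (binary) → 1024 + 32 + 16 + 8 + 4 + 2 + 1 = 1087 (decimal)
Compute gcd(2817, 1087) = 1
1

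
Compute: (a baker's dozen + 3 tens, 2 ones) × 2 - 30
Convert a baker's dozen (colloquial) → 13 (decimal)
Convert 3 tens, 2 ones (place-value notation) → 3×10 + 2 = 32 (decimal)
Expression in decimal: (13 + 32) × 2 - 30
Parentheses first: 13 + 32 = 45
Multiply: 45 × 2 = 90
Subtract: 90 - 30 = 60
60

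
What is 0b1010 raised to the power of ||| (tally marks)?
Convert 0b1010 (binary) → 8 + 2 = 10 (decimal)
Convert ||| (tally marks) → 3 (decimal)
Compute 10 ^ 3 = 1000
1000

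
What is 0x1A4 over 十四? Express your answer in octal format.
Convert 0x1A4 (hexadecimal) → 1×256 + 10×16 + 4 = 420 (decimal)
Convert 十四 (Chinese numeral) → 1×10 + 4 = 14 (decimal)
Compute 420 ÷ 14 = 30
Convert 30 (decimal) → 30 = 3×8 + 6 → 0o36 (octal)
0o36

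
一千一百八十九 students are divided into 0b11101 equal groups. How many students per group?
Convert 一千一百八十九 (Chinese numeral) → 1×1000 + 1×100 + 8×10 + 9 = 1189 (decimal)
Convert 0b11101 (binary) → 16 + 8 + 4 + 1 = 29 (decimal)
Compute 1189 ÷ 29 = 41
41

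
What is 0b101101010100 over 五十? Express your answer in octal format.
Convert 0b101101010100 (binary) → 2048 + 512 + 256 + 64 + 16 + 4 = 2900 (decimal)
Convert 五十 (Chinese numeral) → 5×10 = 50 (decimal)
Compute 2900 ÷ 50 = 58
Convert 58 (decimal) → 58 = 7×8 + 2 → 0o72 (octal)
0o72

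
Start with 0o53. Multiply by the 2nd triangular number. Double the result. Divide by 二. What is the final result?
Convert 0o53 (octal) → 5×8 + 3 = 43 (decimal)
Start: 43
Convert the 2nd triangular number (triangular index) → 2×3/2 = 3 (decimal)
43 × 3 = 129
129 × 2 = 258
Convert 二 (Chinese numeral) → 2 (decimal)
258 ÷ 2 = 129
129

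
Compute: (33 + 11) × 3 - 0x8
Convert 0x8 (hexadecimal) → 8 (decimal)
Expression in decimal: (33 + 11) × 3 - 8
Parentheses first: 33 + 11 = 44
Multiply: 44 × 3 = 132
Subtract: 132 - 8 = 124
124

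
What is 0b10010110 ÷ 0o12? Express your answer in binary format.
Convert 0b10010110 (binary) → 128 + 16 + 4 + 2 = 150 (decimal)
Convert 0o12 (octal) → 1×8 + 2 = 10 (decimal)
Compute 150 ÷ 10 = 15
Convert 15 (decimal) → 15 = 8 + 4 + 2 + 1 → 0b1111 (binary)
0b1111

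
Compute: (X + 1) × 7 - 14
Convert X (Roman numeral) → 10 (decimal)
Expression in decimal: (10 + 1) × 7 - 14
Parentheses first: 10 + 1 = 11
Multiply: 11 × 7 = 77
Subtract: 77 - 14 = 63
63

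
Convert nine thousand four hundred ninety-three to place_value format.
Convert nine thousand four hundred ninety-three (English words) → 9×1000 + 4×100 + 93 = 9493 (decimal)
Convert 9493 (decimal) → 9493 = 9×1000 + 4×100 + 9×10 + 3 → 9 thousands, 4 hundreds, 9 tens, 3 ones (place-value notation)
9 thousands, 4 hundreds, 9 tens, 3 ones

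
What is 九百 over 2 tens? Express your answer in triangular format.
Convert 九百 (Chinese numeral) → 9×100 = 900 (decimal)
Convert 2 tens (place-value notation) → 2×10 = 20 (decimal)
Compute 900 ÷ 20 = 45
Convert 45 (decimal) → 45 = 9×10/2 → the 9th triangular number (triangular index)
the 9th triangular number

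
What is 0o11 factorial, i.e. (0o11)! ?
Convert 0o11 (octal) → 1×8 + 1 = 9 (decimal)
Compute 9! = 362880
362880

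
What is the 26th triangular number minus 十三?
The 26th triangular number = 26×27/2 = 351
Convert 十三 (Chinese numeral) → 1×10 + 3 = 13 (decimal)
Compute 351 - 13 = 338
338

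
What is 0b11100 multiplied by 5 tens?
Convert 0b11100 (binary) → 16 + 8 + 4 = 28 (decimal)
Convert 5 tens (place-value notation) → 5×10 = 50 (decimal)
Compute 28 × 50 = 1400
1400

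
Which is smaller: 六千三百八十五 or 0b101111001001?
Convert 六千三百八十五 (Chinese numeral) → 6×1000 + 3×100 + 8×10 + 5 = 6385 (decimal)
Convert 0b101111001001 (binary) → 2048 + 512 + 256 + 128 + 64 + 8 + 1 = 3017 (decimal)
Compare 6385 vs 3017: smaller = 3017
3017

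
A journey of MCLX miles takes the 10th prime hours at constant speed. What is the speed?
Convert MCLX (Roman numeral) → 1000 + 100 + 50 + 10 = 1160 (decimal)
Convert the 10th prime (prime index) → 29 (decimal)
Compute 1160 ÷ 29 = 40
40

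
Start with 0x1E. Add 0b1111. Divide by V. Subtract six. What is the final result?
Convert 0x1E (hexadecimal) → 1×16 + 14 = 30 (decimal)
Start: 30
Convert 0b1111 (binary) → 8 + 4 + 2 + 1 = 15 (decimal)
30 + 15 = 45
Convert V (Roman numeral) → 5 (decimal)
45 ÷ 5 = 9
Convert six (English words) → 6 (decimal)
9 - 6 = 3
3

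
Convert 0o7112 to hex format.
Convert 0o7112 (octal) → 7×512 + 1×64 + 1×8 + 2 = 3658 (decimal)
Convert 3658 (decimal) → 3658 = 14×256 + 4×16 + 10 → 0xE4A (hexadecimal)
0xE4A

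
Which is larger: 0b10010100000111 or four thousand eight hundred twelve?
Convert 0b10010100000111 (binary) → 8192 + 1024 + 256 + 4 + 2 + 1 = 9479 (decimal)
Convert four thousand eight hundred twelve (English words) → 4×1000 + 8×100 + 12 = 4812 (decimal)
Compare 9479 vs 4812: larger = 9479
9479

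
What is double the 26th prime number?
The 26th prime number = 101
Compute 101 × 2 = 202
202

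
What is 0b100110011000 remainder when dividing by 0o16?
Convert 0b100110011000 (binary) → 2048 + 256 + 128 + 16 + 8 = 2456 (decimal)
Convert 0o16 (octal) → 1×8 + 6 = 14 (decimal)
Compute 2456 mod 14 = 6
6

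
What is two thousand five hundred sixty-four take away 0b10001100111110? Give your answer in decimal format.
Convert two thousand five hundred sixty-four (English words) → 2×1000 + 5×100 + 64 = 2564 (decimal)
Convert 0b10001100111110 (binary) → 8192 + 512 + 256 + 32 + 16 + 8 + 4 + 2 = 9022 (decimal)
Compute 2564 - 9022 = -6458
-6458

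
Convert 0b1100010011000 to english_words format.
Convert 0b1100010011000 (binary) → 4096 + 2048 + 128 + 16 + 8 = 6296 (decimal)
Convert 6296 (decimal) → 6296 = 6×1000 + 2×100 + 96 → six thousand two hundred ninety-six (English words)
six thousand two hundred ninety-six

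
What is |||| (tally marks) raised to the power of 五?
Convert |||| (tally marks) → 4 (decimal)
Convert 五 (Chinese numeral) → 5 (decimal)
Compute 4 ^ 5 = 1024
1024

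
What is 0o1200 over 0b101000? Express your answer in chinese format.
Convert 0o1200 (octal) → 1×512 + 2×64 = 640 (decimal)
Convert 0b101000 (binary) → 32 + 8 = 40 (decimal)
Compute 640 ÷ 40 = 16
Convert 16 (decimal) → 16 = 1×10 + 6 → 十六 (Chinese numeral)
十六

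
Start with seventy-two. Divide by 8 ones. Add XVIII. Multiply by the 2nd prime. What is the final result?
Convert seventy-two (English words) → 72 (decimal)
Start: 72
Convert 8 ones (place-value notation) → 8 (decimal)
72 ÷ 8 = 9
Convert XVIII (Roman numeral) → 10 + 5 + 1 + 1 + 1 = 18 (decimal)
9 + 18 = 27
Convert the 2nd prime (prime index) → 3 (decimal)
27 × 3 = 81
81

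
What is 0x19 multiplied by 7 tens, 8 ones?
Convert 0x19 (hexadecimal) → 1×16 + 9 = 25 (decimal)
Convert 7 tens, 8 ones (place-value notation) → 7×10 + 8 = 78 (decimal)
Compute 25 × 78 = 1950
1950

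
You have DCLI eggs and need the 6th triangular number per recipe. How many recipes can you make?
Convert DCLI (Roman numeral) → 500 + 100 + 50 + 1 = 651 (decimal)
Convert the 6th triangular number (triangular index) → 6×7/2 = 21 (decimal)
Compute 651 ÷ 21 = 31
31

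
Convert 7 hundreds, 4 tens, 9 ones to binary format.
Convert 7 hundreds, 4 tens, 9 ones (place-value notation) → 7×100 + 4×10 + 9 = 749 (decimal)
Convert 749 (decimal) → 749 = 512 + 128 + 64 + 32 + 8 + 4 + 1 → 0b1011101101 (binary)
0b1011101101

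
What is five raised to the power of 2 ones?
Convert five (English words) → 5 (decimal)
Convert 2 ones (place-value notation) → 2 (decimal)
Compute 5 ^ 2 = 25
25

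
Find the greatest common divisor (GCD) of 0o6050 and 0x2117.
Convert 0o6050 (octal) → 6×512 + 5×8 = 3112 (decimal)
Convert 0x2117 (hexadecimal) → 2×4096 + 1×256 + 1×16 + 7 = 8471 (decimal)
Compute gcd(3112, 8471) = 1
1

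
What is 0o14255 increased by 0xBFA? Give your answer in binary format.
Convert 0o14255 (octal) → 1×4096 + 4×512 + 2×64 + 5×8 + 5 = 6317 (decimal)
Convert 0xBFA (hexadecimal) → 11×256 + 15×16 + 10 = 3066 (decimal)
Compute 6317 + 3066 = 9383
Convert 9383 (decimal) → 9383 = 8192 + 1024 + 128 + 32 + 4 + 2 + 1 → 0b10010010100111 (binary)
0b10010010100111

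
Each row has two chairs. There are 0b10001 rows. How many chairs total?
Convert two (English words) → 2 (decimal)
Convert 0b10001 (binary) → 16 + 1 = 17 (decimal)
Compute 2 × 17 = 34
34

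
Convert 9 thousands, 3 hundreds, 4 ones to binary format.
Convert 9 thousands, 3 hundreds, 4 ones (place-value notation) → 9×1000 + 3×100 + 4 = 9304 (decimal)
Convert 9304 (decimal) → 9304 = 8192 + 1024 + 64 + 16 + 8 → 0b10010001011000 (binary)
0b10010001011000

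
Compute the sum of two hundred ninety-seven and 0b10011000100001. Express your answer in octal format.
Convert two hundred ninety-seven (English words) → 2×100 + 97 = 297 (decimal)
Convert 0b10011000100001 (binary) → 8192 + 1024 + 512 + 32 + 1 = 9761 (decimal)
Compute 297 + 9761 = 10058
Convert 10058 (decimal) → 10058 = 2×4096 + 3×512 + 5×64 + 1×8 + 2 → 0o23512 (octal)
0o23512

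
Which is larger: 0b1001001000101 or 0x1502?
Convert 0b1001001000101 (binary) → 4096 + 512 + 64 + 4 + 1 = 4677 (decimal)
Convert 0x1502 (hexadecimal) → 1×4096 + 5×256 + 2 = 5378 (decimal)
Compare 4677 vs 5378: larger = 5378
5378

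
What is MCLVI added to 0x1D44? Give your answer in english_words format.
Convert MCLVI (Roman numeral) → 1000 + 100 + 50 + 5 + 1 = 1156 (decimal)
Convert 0x1D44 (hexadecimal) → 1×4096 + 13×256 + 4×16 + 4 = 7492 (decimal)
Compute 1156 + 7492 = 8648
Convert 8648 (decimal) → 8648 = 8×1000 + 6×100 + 48 → eight thousand six hundred forty-eight (English words)
eight thousand six hundred forty-eight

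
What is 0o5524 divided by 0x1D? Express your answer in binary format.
Convert 0o5524 (octal) → 5×512 + 5×64 + 2×8 + 4 = 2900 (decimal)
Convert 0x1D (hexadecimal) → 1×16 + 13 = 29 (decimal)
Compute 2900 ÷ 29 = 100
Convert 100 (decimal) → 100 = 64 + 32 + 4 → 0b1100100 (binary)
0b1100100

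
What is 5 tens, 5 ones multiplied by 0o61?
Convert 5 tens, 5 ones (place-value notation) → 5×10 + 5 = 55 (decimal)
Convert 0o61 (octal) → 6×8 + 1 = 49 (decimal)
Compute 55 × 49 = 2695
2695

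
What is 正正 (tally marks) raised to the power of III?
Convert 正正 (tally marks) → 5 + 5 = 10 (decimal)
Convert III (Roman numeral) → 1 + 1 + 1 = 3 (decimal)
Compute 10 ^ 3 = 1000
1000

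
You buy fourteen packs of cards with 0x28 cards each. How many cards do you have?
Convert 0x28 (hexadecimal) → 2×16 + 8 = 40 (decimal)
Convert fourteen (English words) → 14 (decimal)
Compute 40 × 14 = 560
560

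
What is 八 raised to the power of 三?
Convert 八 (Chinese numeral) → 8 (decimal)
Convert 三 (Chinese numeral) → 3 (decimal)
Compute 8 ^ 3 = 512
512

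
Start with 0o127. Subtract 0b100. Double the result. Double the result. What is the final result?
Convert 0o127 (octal) → 1×64 + 2×8 + 7 = 87 (decimal)
Start: 87
Convert 0b100 (binary) → 4 (decimal)
87 - 4 = 83
83 × 2 = 166
166 × 2 = 332
332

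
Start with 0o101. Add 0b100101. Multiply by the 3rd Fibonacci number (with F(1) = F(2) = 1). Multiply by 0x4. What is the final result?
Convert 0o101 (octal) → 1×64 + 1 = 65 (decimal)
Start: 65
Convert 0b100101 (binary) → 32 + 4 + 1 = 37 (decimal)
65 + 37 = 102
Convert the 3rd Fibonacci number (with F(1) = F(2) = 1) (Fibonacci index) → 1, 1, 2 → 2 (decimal)
102 × 2 = 204
Convert 0x4 (hexadecimal) → 4 (decimal)
204 × 4 = 816
816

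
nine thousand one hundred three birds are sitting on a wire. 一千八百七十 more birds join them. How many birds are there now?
Convert nine thousand one hundred three (English words) → 9×1000 + 1×100 + 3 = 9103 (decimal)
Convert 一千八百七十 (Chinese numeral) → 1×1000 + 8×100 + 7×10 = 1870 (decimal)
Compute 9103 + 1870 = 10973
10973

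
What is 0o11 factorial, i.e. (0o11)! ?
Convert 0o11 (octal) → 1×8 + 1 = 9 (decimal)
Compute 9! = 362880
362880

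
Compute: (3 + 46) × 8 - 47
Parentheses first: 3 + 46 = 49
Multiply: 49 × 8 = 392
Subtract: 392 - 47 = 345
345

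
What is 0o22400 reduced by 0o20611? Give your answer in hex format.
Convert 0o22400 (octal) → 2×4096 + 2×512 + 4×64 = 9472 (decimal)
Convert 0o20611 (octal) → 2×4096 + 6×64 + 1×8 + 1 = 8585 (decimal)
Compute 9472 - 8585 = 887
Convert 887 (decimal) → 887 = 3×256 + 7×16 + 7 → 0x377 (hexadecimal)
0x377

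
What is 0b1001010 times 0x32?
Convert 0b1001010 (binary) → 64 + 8 + 2 = 74 (decimal)
Convert 0x32 (hexadecimal) → 3×16 + 2 = 50 (decimal)
Compute 74 × 50 = 3700
3700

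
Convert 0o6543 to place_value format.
Convert 0o6543 (octal) → 6×512 + 5×64 + 4×8 + 3 = 3427 (decimal)
Convert 3427 (decimal) → 3427 = 3×1000 + 4×100 + 2×10 + 7 → 3 thousands, 4 hundreds, 2 tens, 7 ones (place-value notation)
3 thousands, 4 hundreds, 2 tens, 7 ones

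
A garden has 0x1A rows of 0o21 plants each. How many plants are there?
Convert 0o21 (octal) → 2×8 + 1 = 17 (decimal)
Convert 0x1A (hexadecimal) → 1×16 + 10 = 26 (decimal)
Compute 17 × 26 = 442
442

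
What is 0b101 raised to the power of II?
Convert 0b101 (binary) → 4 + 1 = 5 (decimal)
Convert II (Roman numeral) → 1 + 1 = 2 (decimal)
Compute 5 ^ 2 = 25
25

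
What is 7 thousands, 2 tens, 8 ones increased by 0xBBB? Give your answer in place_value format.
Convert 7 thousands, 2 tens, 8 ones (place-value notation) → 7×1000 + 2×10 + 8 = 7028 (decimal)
Convert 0xBBB (hexadecimal) → 11×256 + 11×16 + 11 = 3003 (decimal)
Compute 7028 + 3003 = 10031
Convert 10031 (decimal) → 10031 = 10×1000 + 3×10 + 1 → 10 thousands, 3 tens, 1 one (place-value notation)
10 thousands, 3 tens, 1 one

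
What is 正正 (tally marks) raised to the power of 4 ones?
Convert 正正 (tally marks) → 5 + 5 = 10 (decimal)
Convert 4 ones (place-value notation) → 4 (decimal)
Compute 10 ^ 4 = 10000
10000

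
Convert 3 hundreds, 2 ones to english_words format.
Convert 3 hundreds, 2 ones (place-value notation) → 3×100 + 2 = 302 (decimal)
Convert 302 (decimal) → 302 = 3×100 + 2 → three hundred two (English words)
three hundred two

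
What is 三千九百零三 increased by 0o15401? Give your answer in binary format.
Convert 三千九百零三 (Chinese numeral) → 3×1000 + 9×100 + 3 = 3903 (decimal)
Convert 0o15401 (octal) → 1×4096 + 5×512 + 4×64 + 1 = 6913 (decimal)
Compute 3903 + 6913 = 10816
Convert 10816 (decimal) → 10816 = 8192 + 2048 + 512 + 64 → 0b10101001000000 (binary)
0b10101001000000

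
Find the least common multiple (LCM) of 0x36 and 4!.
Convert 0x36 (hexadecimal) → 3×16 + 6 = 54 (decimal)
Convert 4! (factorial) → 24 (decimal)
Compute lcm(54, 24) = 216
216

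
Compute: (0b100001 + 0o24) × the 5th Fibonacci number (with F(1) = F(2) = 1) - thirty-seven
Convert 0b100001 (binary) → 32 + 1 = 33 (decimal)
Convert 0o24 (octal) → 2×8 + 4 = 20 (decimal)
Convert the 5th Fibonacci number (with F(1) = F(2) = 1) (Fibonacci index) → 1, 1, 2, 3, 5 → 5 (decimal)
Convert thirty-seven (English words) → 37 (decimal)
Expression in decimal: (33 + 20) × 5 - 37
Parentheses first: 33 + 20 = 53
Multiply: 53 × 5 = 265
Subtract: 265 - 37 = 228
228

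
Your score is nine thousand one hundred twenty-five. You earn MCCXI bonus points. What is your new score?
Convert nine thousand one hundred twenty-five (English words) → 9×1000 + 1×100 + 25 = 9125 (decimal)
Convert MCCXI (Roman numeral) → 1000 + 100 + 100 + 10 + 1 = 1211 (decimal)
Compute 9125 + 1211 = 10336
10336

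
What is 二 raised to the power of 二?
Convert 二 (Chinese numeral) → 2 (decimal)
Convert 二 (Chinese numeral) → 2 (decimal)
Compute 2 ^ 2 = 4
4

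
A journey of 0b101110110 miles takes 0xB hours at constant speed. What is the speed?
Convert 0b101110110 (binary) → 256 + 64 + 32 + 16 + 4 + 2 = 374 (decimal)
Convert 0xB (hexadecimal) → 11 (decimal)
Compute 374 ÷ 11 = 34
34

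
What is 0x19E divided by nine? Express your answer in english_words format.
Convert 0x19E (hexadecimal) → 1×256 + 9×16 + 14 = 414 (decimal)
Convert nine (English words) → 9 (decimal)
Compute 414 ÷ 9 = 46
Convert 46 (decimal) → forty-six (English words)
forty-six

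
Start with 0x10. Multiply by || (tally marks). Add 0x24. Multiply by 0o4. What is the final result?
Convert 0x10 (hexadecimal) → 1×16 = 16 (decimal)
Start: 16
Convert || (tally marks) → 2 (decimal)
16 × 2 = 32
Convert 0x24 (hexadecimal) → 2×16 + 4 = 36 (decimal)
32 + 36 = 68
Convert 0o4 (octal) → 4 (decimal)
68 × 4 = 272
272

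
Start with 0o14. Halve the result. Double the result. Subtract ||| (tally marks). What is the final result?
Convert 0o14 (octal) → 1×8 + 4 = 12 (decimal)
Start: 12
12 ÷ 2 = 6
6 × 2 = 12
Convert ||| (tally marks) → 3 (decimal)
12 - 3 = 9
9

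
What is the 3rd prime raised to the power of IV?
Convert the 3rd prime (prime index) → 5 (decimal)
Convert IV (Roman numeral) → 4 (decimal)
Compute 5 ^ 4 = 625
625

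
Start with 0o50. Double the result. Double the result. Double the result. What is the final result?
Convert 0o50 (octal) → 5×8 = 40 (decimal)
Start: 40
40 × 2 = 80
80 × 2 = 160
160 × 2 = 320
320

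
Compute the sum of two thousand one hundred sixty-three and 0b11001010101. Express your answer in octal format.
Convert two thousand one hundred sixty-three (English words) → 2×1000 + 1×100 + 63 = 2163 (decimal)
Convert 0b11001010101 (binary) → 1024 + 512 + 64 + 16 + 4 + 1 = 1621 (decimal)
Compute 2163 + 1621 = 3784
Convert 3784 (decimal) → 3784 = 7×512 + 3×64 + 1×8 → 0o7310 (octal)
0o7310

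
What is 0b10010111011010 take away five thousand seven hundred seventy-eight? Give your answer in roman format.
Convert 0b10010111011010 (binary) → 8192 + 1024 + 256 + 128 + 64 + 16 + 8 + 2 = 9690 (decimal)
Convert five thousand seven hundred seventy-eight (English words) → 5×1000 + 7×100 + 78 = 5778 (decimal)
Compute 9690 - 5778 = 3912
Convert 3912 (decimal) → 3912 = 1000 + 1000 + 1000 + 900 + 10 + 1 + 1 → MMMCMXII (Roman numeral)
MMMCMXII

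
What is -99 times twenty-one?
Convert twenty-one (English words) → 21 (decimal)
Compute -99 × 21 = -2079
-2079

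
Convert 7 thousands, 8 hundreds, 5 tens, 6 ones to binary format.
Convert 7 thousands, 8 hundreds, 5 tens, 6 ones (place-value notation) → 7×1000 + 8×100 + 5×10 + 6 = 7856 (decimal)
Convert 7856 (decimal) → 7856 = 4096 + 2048 + 1024 + 512 + 128 + 32 + 16 → 0b1111010110000 (binary)
0b1111010110000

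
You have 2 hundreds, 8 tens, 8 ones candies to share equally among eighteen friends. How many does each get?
Convert 2 hundreds, 8 tens, 8 ones (place-value notation) → 2×100 + 8×10 + 8 = 288 (decimal)
Convert eighteen (English words) → 18 (decimal)
Compute 288 ÷ 18 = 16
16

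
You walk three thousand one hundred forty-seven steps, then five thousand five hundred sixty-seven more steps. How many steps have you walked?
Convert three thousand one hundred forty-seven (English words) → 3×1000 + 1×100 + 47 = 3147 (decimal)
Convert five thousand five hundred sixty-seven (English words) → 5×1000 + 5×100 + 67 = 5567 (decimal)
Compute 3147 + 5567 = 8714
8714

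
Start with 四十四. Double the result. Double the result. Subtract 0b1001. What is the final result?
Convert 四十四 (Chinese numeral) → 4×10 + 4 = 44 (decimal)
Start: 44
44 × 2 = 88
88 × 2 = 176
Convert 0b1001 (binary) → 8 + 1 = 9 (decimal)
176 - 9 = 167
167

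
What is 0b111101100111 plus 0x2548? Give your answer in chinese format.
Convert 0b111101100111 (binary) → 2048 + 1024 + 512 + 256 + 64 + 32 + 4 + 2 + 1 = 3943 (decimal)
Convert 0x2548 (hexadecimal) → 2×4096 + 5×256 + 4×16 + 8 = 9544 (decimal)
Compute 3943 + 9544 = 13487
Convert 13487 (decimal) → 13487 = 1×10000 + 3×1000 + 4×100 + 8×10 + 7 → 一万三千四百八十七 (Chinese numeral)
一万三千四百八十七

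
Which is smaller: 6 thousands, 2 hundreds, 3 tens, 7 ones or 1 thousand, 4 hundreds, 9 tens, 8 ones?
Convert 6 thousands, 2 hundreds, 3 tens, 7 ones (place-value notation) → 6×1000 + 2×100 + 3×10 + 7 = 6237 (decimal)
Convert 1 thousand, 4 hundreds, 9 tens, 8 ones (place-value notation) → 1×1000 + 4×100 + 9×10 + 8 = 1498 (decimal)
Compare 6237 vs 1498: smaller = 1498
1498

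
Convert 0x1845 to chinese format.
Convert 0x1845 (hexadecimal) → 1×4096 + 8×256 + 4×16 + 5 = 6213 (decimal)
Convert 6213 (decimal) → 6213 = 6×1000 + 2×100 + 1×10 + 3 → 六千二百一十三 (Chinese numeral)
六千二百一十三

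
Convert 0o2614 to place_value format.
Convert 0o2614 (octal) → 2×512 + 6×64 + 1×8 + 4 = 1420 (decimal)
Convert 1420 (decimal) → 1420 = 1×1000 + 4×100 + 2×10 → 1 thousand, 4 hundreds, 2 tens (place-value notation)
1 thousand, 4 hundreds, 2 tens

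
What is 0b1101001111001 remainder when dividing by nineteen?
Convert 0b1101001111001 (binary) → 4096 + 2048 + 512 + 64 + 32 + 16 + 8 + 1 = 6777 (decimal)
Convert nineteen (English words) → 19 (decimal)
Compute 6777 mod 19 = 13
13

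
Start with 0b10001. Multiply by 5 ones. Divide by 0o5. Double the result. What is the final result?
Convert 0b10001 (binary) → 16 + 1 = 17 (decimal)
Start: 17
Convert 5 ones (place-value notation) → 5 (decimal)
17 × 5 = 85
Convert 0o5 (octal) → 5 (decimal)
85 ÷ 5 = 17
17 × 2 = 34
34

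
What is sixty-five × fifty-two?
Convert sixty-five (English words) → 65 (decimal)
Convert fifty-two (English words) → 52 (decimal)
Compute 65 × 52 = 3380
3380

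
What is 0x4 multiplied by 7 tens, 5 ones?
Convert 0x4 (hexadecimal) → 4 (decimal)
Convert 7 tens, 5 ones (place-value notation) → 7×10 + 5 = 75 (decimal)
Compute 4 × 75 = 300
300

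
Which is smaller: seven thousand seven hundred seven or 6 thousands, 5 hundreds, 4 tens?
Convert seven thousand seven hundred seven (English words) → 7×1000 + 7×100 + 7 = 7707 (decimal)
Convert 6 thousands, 5 hundreds, 4 tens (place-value notation) → 6×1000 + 5×100 + 4×10 = 6540 (decimal)
Compare 7707 vs 6540: smaller = 6540
6540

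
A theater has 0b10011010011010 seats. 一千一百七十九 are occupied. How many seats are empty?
Convert 0b10011010011010 (binary) → 8192 + 1024 + 512 + 128 + 16 + 8 + 2 = 9882 (decimal)
Convert 一千一百七十九 (Chinese numeral) → 1×1000 + 1×100 + 7×10 + 9 = 1179 (decimal)
Compute 9882 - 1179 = 8703
8703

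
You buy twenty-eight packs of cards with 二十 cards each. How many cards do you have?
Convert 二十 (Chinese numeral) → 2×10 = 20 (decimal)
Convert twenty-eight (English words) → 28 (decimal)
Compute 20 × 28 = 560
560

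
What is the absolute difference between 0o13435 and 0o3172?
Convert 0o13435 (octal) → 1×4096 + 3×512 + 4×64 + 3×8 + 5 = 5917 (decimal)
Convert 0o3172 (octal) → 3×512 + 1×64 + 7×8 + 2 = 1658 (decimal)
Compute |5917 - 1658| = 4259
4259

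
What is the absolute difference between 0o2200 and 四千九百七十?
Convert 0o2200 (octal) → 2×512 + 2×64 = 1152 (decimal)
Convert 四千九百七十 (Chinese numeral) → 4×1000 + 9×100 + 7×10 = 4970 (decimal)
Compute |1152 - 4970| = 3818
3818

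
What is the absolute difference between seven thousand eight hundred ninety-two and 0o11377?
Convert seven thousand eight hundred ninety-two (English words) → 7×1000 + 8×100 + 92 = 7892 (decimal)
Convert 0o11377 (octal) → 1×4096 + 1×512 + 3×64 + 7×8 + 7 = 4863 (decimal)
Compute |7892 - 4863| = 3029
3029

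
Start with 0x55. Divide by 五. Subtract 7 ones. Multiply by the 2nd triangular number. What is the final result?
Convert 0x55 (hexadecimal) → 5×16 + 5 = 85 (decimal)
Start: 85
Convert 五 (Chinese numeral) → 5 (decimal)
85 ÷ 5 = 17
Convert 7 ones (place-value notation) → 7 (decimal)
17 - 7 = 10
Convert the 2nd triangular number (triangular index) → 2×3/2 = 3 (decimal)
10 × 3 = 30
30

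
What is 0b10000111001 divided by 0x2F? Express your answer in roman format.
Convert 0b10000111001 (binary) → 1024 + 32 + 16 + 8 + 1 = 1081 (decimal)
Convert 0x2F (hexadecimal) → 2×16 + 15 = 47 (decimal)
Compute 1081 ÷ 47 = 23
Convert 23 (decimal) → 23 = 10 + 10 + 1 + 1 + 1 → XXIII (Roman numeral)
XXIII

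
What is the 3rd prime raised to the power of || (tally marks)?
Convert the 3rd prime (prime index) → 5 (decimal)
Convert || (tally marks) → 2 (decimal)
Compute 5 ^ 2 = 25
25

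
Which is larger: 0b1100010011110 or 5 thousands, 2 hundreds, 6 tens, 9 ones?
Convert 0b1100010011110 (binary) → 4096 + 2048 + 128 + 16 + 8 + 4 + 2 = 6302 (decimal)
Convert 5 thousands, 2 hundreds, 6 tens, 9 ones (place-value notation) → 5×1000 + 2×100 + 6×10 + 9 = 5269 (decimal)
Compare 6302 vs 5269: larger = 6302
6302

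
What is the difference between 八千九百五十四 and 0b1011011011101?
Convert 八千九百五十四 (Chinese numeral) → 8×1000 + 9×100 + 5×10 + 4 = 8954 (decimal)
Convert 0b1011011011101 (binary) → 4096 + 1024 + 512 + 128 + 64 + 16 + 8 + 4 + 1 = 5853 (decimal)
Difference: |8954 - 5853| = 3101
3101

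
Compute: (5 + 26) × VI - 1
Convert VI (Roman numeral) → 5 + 1 = 6 (decimal)
Expression in decimal: (5 + 26) × 6 - 1
Parentheses first: 5 + 26 = 31
Multiply: 31 × 6 = 186
Subtract: 186 - 1 = 185
185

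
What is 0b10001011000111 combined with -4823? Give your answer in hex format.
Convert 0b10001011000111 (binary) → 8192 + 512 + 128 + 64 + 4 + 2 + 1 = 8903 (decimal)
Compute 8903 + -4823 = 4080
Convert 4080 (decimal) → 4080 = 15×256 + 15×16 → 0xFF0 (hexadecimal)
0xFF0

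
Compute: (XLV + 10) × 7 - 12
Convert XLV (Roman numeral) → 40 + 5 = 45 (decimal)
Expression in decimal: (45 + 10) × 7 - 12
Parentheses first: 45 + 10 = 55
Multiply: 55 × 7 = 385
Subtract: 385 - 12 = 373
373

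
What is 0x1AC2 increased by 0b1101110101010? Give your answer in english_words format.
Convert 0x1AC2 (hexadecimal) → 1×4096 + 10×256 + 12×16 + 2 = 6850 (decimal)
Convert 0b1101110101010 (binary) → 4096 + 2048 + 512 + 256 + 128 + 32 + 8 + 2 = 7082 (decimal)
Compute 6850 + 7082 = 13932
Convert 13932 (decimal) → 13932 = 13×1000 + 9×100 + 32 → thirteen thousand nine hundred thirty-two (English words)
thirteen thousand nine hundred thirty-two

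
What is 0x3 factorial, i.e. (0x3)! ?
Convert 0x3 (hexadecimal) → 3 (decimal)
Compute 3! = 6
6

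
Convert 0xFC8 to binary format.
Convert 0xFC8 (hexadecimal) → 15×256 + 12×16 + 8 = 4040 (decimal)
Convert 4040 (decimal) → 4040 = 2048 + 1024 + 512 + 256 + 128 + 64 + 8 → 0b111111001000 (binary)
0b111111001000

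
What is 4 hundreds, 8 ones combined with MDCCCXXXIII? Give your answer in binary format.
Convert 4 hundreds, 8 ones (place-value notation) → 4×100 + 8 = 408 (decimal)
Convert MDCCCXXXIII (Roman numeral) → 1000 + 500 + 100 + 100 + 100 + 10 + 10 + 10 + 1 + 1 + 1 = 1833 (decimal)
Compute 408 + 1833 = 2241
Convert 2241 (decimal) → 2241 = 2048 + 128 + 64 + 1 → 0b100011000001 (binary)
0b100011000001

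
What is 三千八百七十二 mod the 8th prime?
Convert 三千八百七十二 (Chinese numeral) → 3×1000 + 8×100 + 7×10 + 2 = 3872 (decimal)
Convert the 8th prime (prime index) → 19 (decimal)
Compute 3872 mod 19 = 15
15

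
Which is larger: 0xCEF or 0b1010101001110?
Convert 0xCEF (hexadecimal) → 12×256 + 14×16 + 15 = 3311 (decimal)
Convert 0b1010101001110 (binary) → 4096 + 1024 + 256 + 64 + 8 + 4 + 2 = 5454 (decimal)
Compare 3311 vs 5454: larger = 5454
5454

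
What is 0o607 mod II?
Convert 0o607 (octal) → 6×64 + 7 = 391 (decimal)
Convert II (Roman numeral) → 1 + 1 = 2 (decimal)
Compute 391 mod 2 = 1
1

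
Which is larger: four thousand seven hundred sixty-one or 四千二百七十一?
Convert four thousand seven hundred sixty-one (English words) → 4×1000 + 7×100 + 61 = 4761 (decimal)
Convert 四千二百七十一 (Chinese numeral) → 4×1000 + 2×100 + 7×10 + 1 = 4271 (decimal)
Compare 4761 vs 4271: larger = 4761
4761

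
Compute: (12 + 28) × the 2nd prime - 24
Convert the 2nd prime (prime index) → 3 (decimal)
Expression in decimal: (12 + 28) × 3 - 24
Parentheses first: 12 + 28 = 40
Multiply: 40 × 3 = 120
Subtract: 120 - 24 = 96
96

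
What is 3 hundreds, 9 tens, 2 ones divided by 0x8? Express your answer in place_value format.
Convert 3 hundreds, 9 tens, 2 ones (place-value notation) → 3×100 + 9×10 + 2 = 392 (decimal)
Convert 0x8 (hexadecimal) → 8 (decimal)
Compute 392 ÷ 8 = 49
Convert 49 (decimal) → 49 = 4×10 + 9 → 4 tens, 9 ones (place-value notation)
4 tens, 9 ones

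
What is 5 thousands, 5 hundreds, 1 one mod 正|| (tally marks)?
Convert 5 thousands, 5 hundreds, 1 one (place-value notation) → 5×1000 + 5×100 + 1 = 5501 (decimal)
Convert 正|| (tally marks) → 5 + 2 = 7 (decimal)
Compute 5501 mod 7 = 6
6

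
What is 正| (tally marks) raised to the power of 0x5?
Convert 正| (tally marks) → 5 + 1 = 6 (decimal)
Convert 0x5 (hexadecimal) → 5 (decimal)
Compute 6 ^ 5 = 7776
7776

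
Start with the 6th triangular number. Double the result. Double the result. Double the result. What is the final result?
Convert the 6th triangular number (triangular index) → 6×7/2 = 21 (decimal)
Start: 21
21 × 2 = 42
42 × 2 = 84
84 × 2 = 168
168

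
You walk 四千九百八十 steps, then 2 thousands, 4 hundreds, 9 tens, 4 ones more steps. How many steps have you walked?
Convert 四千九百八十 (Chinese numeral) → 4×1000 + 9×100 + 8×10 = 4980 (decimal)
Convert 2 thousands, 4 hundreds, 9 tens, 4 ones (place-value notation) → 2×1000 + 4×100 + 9×10 + 4 = 2494 (decimal)
Compute 4980 + 2494 = 7474
7474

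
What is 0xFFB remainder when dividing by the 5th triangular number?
Convert 0xFFB (hexadecimal) → 15×256 + 15×16 + 11 = 4091 (decimal)
Convert the 5th triangular number (triangular index) → 5×6/2 = 15 (decimal)
Compute 4091 mod 15 = 11
11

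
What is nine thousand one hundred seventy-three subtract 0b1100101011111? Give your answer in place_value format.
Convert nine thousand one hundred seventy-three (English words) → 9×1000 + 1×100 + 73 = 9173 (decimal)
Convert 0b1100101011111 (binary) → 4096 + 2048 + 256 + 64 + 16 + 8 + 4 + 2 + 1 = 6495 (decimal)
Compute 9173 - 6495 = 2678
Convert 2678 (decimal) → 2678 = 2×1000 + 6×100 + 7×10 + 8 → 2 thousands, 6 hundreds, 7 tens, 8 ones (place-value notation)
2 thousands, 6 hundreds, 7 tens, 8 ones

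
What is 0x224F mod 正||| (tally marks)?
Convert 0x224F (hexadecimal) → 2×4096 + 2×256 + 4×16 + 15 = 8783 (decimal)
Convert 正||| (tally marks) → 5 + 3 = 8 (decimal)
Compute 8783 mod 8 = 7
7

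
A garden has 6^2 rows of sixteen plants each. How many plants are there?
Convert sixteen (English words) → 16 (decimal)
Convert 6^2 (power) → 36 (decimal)
Compute 16 × 36 = 576
576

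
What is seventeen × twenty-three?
Convert seventeen (English words) → 17 (decimal)
Convert twenty-three (English words) → 23 (decimal)
Compute 17 × 23 = 391
391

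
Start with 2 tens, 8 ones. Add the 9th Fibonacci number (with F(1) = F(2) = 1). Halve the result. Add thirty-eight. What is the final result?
Convert 2 tens, 8 ones (place-value notation) → 2×10 + 8 = 28 (decimal)
Start: 28
Convert the 9th Fibonacci number (with F(1) = F(2) = 1) (Fibonacci index) → 1, 1, 2, 3, 5, 8, 13, 21, 34 → 34 (decimal)
28 + 34 = 62
62 ÷ 2 = 31
Convert thirty-eight (English words) → 38 (decimal)
31 + 38 = 69
69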